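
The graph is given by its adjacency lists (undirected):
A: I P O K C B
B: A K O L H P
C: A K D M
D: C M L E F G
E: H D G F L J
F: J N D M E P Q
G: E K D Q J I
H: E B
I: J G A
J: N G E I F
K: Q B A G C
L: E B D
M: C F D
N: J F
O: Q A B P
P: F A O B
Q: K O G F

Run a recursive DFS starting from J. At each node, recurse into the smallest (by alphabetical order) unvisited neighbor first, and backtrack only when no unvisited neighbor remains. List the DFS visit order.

J -> E -> D -> C -> A -> B -> H -> K -> G -> I -> Q -> F -> M -> N -> P -> O -> L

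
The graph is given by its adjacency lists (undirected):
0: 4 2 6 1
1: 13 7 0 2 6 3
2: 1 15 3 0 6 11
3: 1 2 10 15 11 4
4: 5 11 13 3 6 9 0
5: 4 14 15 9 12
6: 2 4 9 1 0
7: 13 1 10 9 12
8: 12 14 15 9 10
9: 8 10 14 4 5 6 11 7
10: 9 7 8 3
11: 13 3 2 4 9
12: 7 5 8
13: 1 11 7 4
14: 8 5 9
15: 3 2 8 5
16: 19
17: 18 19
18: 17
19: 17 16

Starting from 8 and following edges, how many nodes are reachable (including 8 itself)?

16

BFS from 8 visits: 8, 12, 14, 15, 9, 10, 7, 5, 3, 2, 4, 6, 11, 13, 1, 0
Reachable nodes: 16 of 20 total.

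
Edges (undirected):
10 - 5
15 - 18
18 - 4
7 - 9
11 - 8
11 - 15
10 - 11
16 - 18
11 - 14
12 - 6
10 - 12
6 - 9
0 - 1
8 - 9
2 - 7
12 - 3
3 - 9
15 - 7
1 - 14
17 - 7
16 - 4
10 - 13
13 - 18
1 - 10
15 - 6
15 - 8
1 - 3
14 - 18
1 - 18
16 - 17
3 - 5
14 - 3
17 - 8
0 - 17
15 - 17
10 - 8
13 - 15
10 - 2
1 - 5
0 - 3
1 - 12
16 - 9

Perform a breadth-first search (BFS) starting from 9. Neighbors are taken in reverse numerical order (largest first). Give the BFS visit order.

Visit 9; enqueue 16, 8, 7, 6, 3 → queue [16, 8, 7, 6, 3]
Visit 16; enqueue 18, 17, 4 → queue [8, 7, 6, 3, 18, 17, 4]
Visit 8; enqueue 15, 11, 10 → queue [7, 6, 3, 18, 17, 4, 15, 11, 10]
Visit 7; enqueue 2 → queue [6, 3, 18, 17, 4, 15, 11, 10, 2]
Visit 6; enqueue 12 → queue [3, 18, 17, 4, 15, 11, 10, 2, 12]
Visit 3; enqueue 14, 5, 1, 0 → queue [18, 17, 4, 15, 11, 10, 2, 12, 14, 5, 1, 0]
Visit 18; enqueue 13 → queue [17, 4, 15, 11, 10, 2, 12, 14, 5, 1, 0, 13]
Visit 17 → queue [4, 15, 11, 10, 2, 12, 14, 5, 1, 0, 13]
Visit 4 → queue [15, 11, 10, 2, 12, 14, 5, 1, 0, 13]
Visit 15 → queue [11, 10, 2, 12, 14, 5, 1, 0, 13]
Visit 11 → queue [10, 2, 12, 14, 5, 1, 0, 13]
Visit 10 → queue [2, 12, 14, 5, 1, 0, 13]
Visit 2 → queue [12, 14, 5, 1, 0, 13]
Visit 12 → queue [14, 5, 1, 0, 13]
Visit 14 → queue [5, 1, 0, 13]
Visit 5 → queue [1, 0, 13]
Visit 1 → queue [0, 13]
Visit 0 → queue [13]
Visit 13 → queue []

9, 16, 8, 7, 6, 3, 18, 17, 4, 15, 11, 10, 2, 12, 14, 5, 1, 0, 13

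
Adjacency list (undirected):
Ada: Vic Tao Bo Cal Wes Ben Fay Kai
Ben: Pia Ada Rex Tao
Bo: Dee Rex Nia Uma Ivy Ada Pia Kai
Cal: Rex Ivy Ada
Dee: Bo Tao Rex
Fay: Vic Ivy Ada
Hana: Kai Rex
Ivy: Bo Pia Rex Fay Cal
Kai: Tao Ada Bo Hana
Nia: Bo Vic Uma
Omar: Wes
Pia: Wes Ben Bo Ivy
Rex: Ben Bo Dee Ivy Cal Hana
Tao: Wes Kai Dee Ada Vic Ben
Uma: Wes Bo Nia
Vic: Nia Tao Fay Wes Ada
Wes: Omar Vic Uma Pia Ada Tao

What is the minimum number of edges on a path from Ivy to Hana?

Level 0: Ivy
Level 1: Bo, Cal, Fay, Pia, Rex
Level 2: Ada, Ben, Dee, Hana, Kai, Nia, Uma, Vic, Wes
Level 3: Omar, Tao
Hana first appears at level 2.

2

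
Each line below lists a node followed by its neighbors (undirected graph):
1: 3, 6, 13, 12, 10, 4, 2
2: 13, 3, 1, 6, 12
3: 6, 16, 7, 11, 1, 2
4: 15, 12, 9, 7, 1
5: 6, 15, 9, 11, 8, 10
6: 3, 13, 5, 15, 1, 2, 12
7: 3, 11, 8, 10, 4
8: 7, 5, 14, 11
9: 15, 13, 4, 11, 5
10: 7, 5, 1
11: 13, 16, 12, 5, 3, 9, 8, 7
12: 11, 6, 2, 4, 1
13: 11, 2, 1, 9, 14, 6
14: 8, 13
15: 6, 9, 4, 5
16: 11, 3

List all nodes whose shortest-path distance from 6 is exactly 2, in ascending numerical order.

4, 7, 8, 9, 10, 11, 14, 16

Level 0: 6
Level 1: 1, 2, 3, 5, 12, 13, 15
Level 2: 4, 7, 8, 9, 10, 11, 14, 16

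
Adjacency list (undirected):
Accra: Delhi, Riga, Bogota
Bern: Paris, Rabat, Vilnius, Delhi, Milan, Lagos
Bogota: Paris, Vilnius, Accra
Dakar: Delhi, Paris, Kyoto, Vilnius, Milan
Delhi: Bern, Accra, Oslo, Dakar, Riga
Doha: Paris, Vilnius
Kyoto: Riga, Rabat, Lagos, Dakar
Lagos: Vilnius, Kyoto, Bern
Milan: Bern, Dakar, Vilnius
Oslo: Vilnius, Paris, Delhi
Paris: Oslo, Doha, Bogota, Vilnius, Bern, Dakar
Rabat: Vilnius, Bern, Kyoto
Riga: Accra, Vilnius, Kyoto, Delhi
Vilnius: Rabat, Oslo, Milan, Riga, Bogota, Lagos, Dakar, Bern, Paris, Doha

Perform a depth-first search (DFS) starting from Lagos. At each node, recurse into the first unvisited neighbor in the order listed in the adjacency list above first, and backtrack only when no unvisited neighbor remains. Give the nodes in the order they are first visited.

Visit Lagos
Lagos → Vilnius
Vilnius → Rabat
Rabat → Bern
Bern → Paris
Paris → Oslo
Oslo → Delhi
Delhi → Accra
Accra → Riga
Riga → Kyoto
Kyoto → Dakar
Dakar → Milan
Accra → Bogota
Paris → Doha

Lagos, Vilnius, Rabat, Bern, Paris, Oslo, Delhi, Accra, Riga, Kyoto, Dakar, Milan, Bogota, Doha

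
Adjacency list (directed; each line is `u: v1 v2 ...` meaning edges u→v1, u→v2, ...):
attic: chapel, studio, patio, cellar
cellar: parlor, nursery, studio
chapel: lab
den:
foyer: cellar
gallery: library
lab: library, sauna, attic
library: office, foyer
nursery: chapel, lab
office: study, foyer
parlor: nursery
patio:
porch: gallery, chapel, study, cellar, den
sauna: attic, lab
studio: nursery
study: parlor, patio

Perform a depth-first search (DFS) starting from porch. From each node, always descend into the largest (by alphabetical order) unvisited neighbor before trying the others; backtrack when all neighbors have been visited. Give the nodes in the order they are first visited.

Visit porch
porch → study
study → patio
study → parlor
parlor → nursery
nursery → lab
lab → sauna
sauna → attic
attic → studio
attic → chapel
attic → cellar
lab → library
library → office
office → foyer
porch → gallery
porch → den

porch -> study -> patio -> parlor -> nursery -> lab -> sauna -> attic -> studio -> chapel -> cellar -> library -> office -> foyer -> gallery -> den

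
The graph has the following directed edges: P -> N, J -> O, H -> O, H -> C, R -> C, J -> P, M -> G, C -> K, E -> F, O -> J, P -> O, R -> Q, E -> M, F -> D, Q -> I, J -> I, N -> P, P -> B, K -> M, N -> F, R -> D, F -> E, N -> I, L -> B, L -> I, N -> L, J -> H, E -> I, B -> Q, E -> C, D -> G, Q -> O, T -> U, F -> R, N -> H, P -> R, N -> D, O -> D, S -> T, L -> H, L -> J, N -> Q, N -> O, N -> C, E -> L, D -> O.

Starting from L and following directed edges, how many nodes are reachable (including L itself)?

BFS from L visits: L, B, H, I, J, Q, C, O, P, K, D, N, R, M, G, F, E
Reachable nodes: 17 of 20 total.

17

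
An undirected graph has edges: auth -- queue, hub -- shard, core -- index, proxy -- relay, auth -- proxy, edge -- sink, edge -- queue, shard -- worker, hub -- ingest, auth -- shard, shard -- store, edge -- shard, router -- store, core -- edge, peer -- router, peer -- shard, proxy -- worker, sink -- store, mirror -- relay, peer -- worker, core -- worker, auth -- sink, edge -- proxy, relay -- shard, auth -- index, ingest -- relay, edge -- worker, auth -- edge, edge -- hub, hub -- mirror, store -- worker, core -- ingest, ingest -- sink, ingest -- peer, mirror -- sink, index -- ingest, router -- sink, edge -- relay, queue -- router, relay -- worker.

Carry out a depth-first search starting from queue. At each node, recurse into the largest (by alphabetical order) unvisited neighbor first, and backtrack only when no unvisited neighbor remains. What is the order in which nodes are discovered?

Visit queue
queue → router
router → store
store → worker
worker → shard
shard → relay
relay → proxy
proxy → edge
edge → sink
sink → mirror
mirror → hub
hub → ingest
ingest → peer
ingest → index
index → core
index → auth

queue, router, store, worker, shard, relay, proxy, edge, sink, mirror, hub, ingest, peer, index, core, auth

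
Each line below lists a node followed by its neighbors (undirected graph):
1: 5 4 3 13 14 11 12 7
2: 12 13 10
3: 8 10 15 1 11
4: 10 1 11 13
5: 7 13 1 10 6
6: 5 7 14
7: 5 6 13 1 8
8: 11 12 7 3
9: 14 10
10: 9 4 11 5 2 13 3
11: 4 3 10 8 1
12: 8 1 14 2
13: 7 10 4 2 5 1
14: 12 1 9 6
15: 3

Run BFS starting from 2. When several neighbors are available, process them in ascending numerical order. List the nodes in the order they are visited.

2 → 10 → 12 → 13 → 3 → 4 → 5 → 9 → 11 → 1 → 8 → 14 → 7 → 15 → 6

Visit 2; enqueue 10, 12, 13 → queue [10, 12, 13]
Visit 10; enqueue 3, 4, 5, 9, 11 → queue [12, 13, 3, 4, 5, 9, 11]
Visit 12; enqueue 1, 8, 14 → queue [13, 3, 4, 5, 9, 11, 1, 8, 14]
Visit 13; enqueue 7 → queue [3, 4, 5, 9, 11, 1, 8, 14, 7]
Visit 3; enqueue 15 → queue [4, 5, 9, 11, 1, 8, 14, 7, 15]
Visit 4 → queue [5, 9, 11, 1, 8, 14, 7, 15]
Visit 5; enqueue 6 → queue [9, 11, 1, 8, 14, 7, 15, 6]
Visit 9 → queue [11, 1, 8, 14, 7, 15, 6]
Visit 11 → queue [1, 8, 14, 7, 15, 6]
Visit 1 → queue [8, 14, 7, 15, 6]
Visit 8 → queue [14, 7, 15, 6]
Visit 14 → queue [7, 15, 6]
Visit 7 → queue [15, 6]
Visit 15 → queue [6]
Visit 6 → queue []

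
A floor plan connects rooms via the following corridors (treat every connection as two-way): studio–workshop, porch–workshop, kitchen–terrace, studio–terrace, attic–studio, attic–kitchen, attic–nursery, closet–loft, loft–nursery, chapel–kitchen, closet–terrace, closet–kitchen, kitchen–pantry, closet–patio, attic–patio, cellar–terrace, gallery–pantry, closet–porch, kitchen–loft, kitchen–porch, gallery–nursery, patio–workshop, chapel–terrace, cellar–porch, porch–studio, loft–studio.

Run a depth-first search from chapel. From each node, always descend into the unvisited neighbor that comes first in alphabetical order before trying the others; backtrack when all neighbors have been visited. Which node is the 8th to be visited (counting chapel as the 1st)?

Visit chapel
chapel → kitchen
kitchen → attic
attic → nursery
nursery → gallery
gallery → pantry
nursery → loft
loft → closet
closet → patio
patio → workshop
workshop → porch
porch → cellar
cellar → terrace
terrace → studio

Visit order: chapel, kitchen, attic, nursery, gallery, pantry, loft, closet, patio, workshop, porch, cellar, terrace, studio

closet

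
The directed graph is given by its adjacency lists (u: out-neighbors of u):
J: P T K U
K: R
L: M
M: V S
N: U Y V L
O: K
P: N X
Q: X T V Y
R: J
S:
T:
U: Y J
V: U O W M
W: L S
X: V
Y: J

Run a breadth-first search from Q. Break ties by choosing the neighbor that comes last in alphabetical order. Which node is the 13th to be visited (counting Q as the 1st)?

S

Visit Q; enqueue Y, X, V, T → queue [Y, X, V, T]
Visit Y; enqueue J → queue [X, V, T, J]
Visit X → queue [V, T, J]
Visit V; enqueue W, U, O, M → queue [T, J, W, U, O, M]
Visit T → queue [J, W, U, O, M]
Visit J; enqueue P, K → queue [W, U, O, M, P, K]
Visit W; enqueue S, L → queue [U, O, M, P, K, S, L]
Visit U → queue [O, M, P, K, S, L]
Visit O → queue [M, P, K, S, L]
Visit M → queue [P, K, S, L]
Visit P; enqueue N → queue [K, S, L, N]
Visit K; enqueue R → queue [S, L, N, R]
Visit S → queue [L, N, R]
Visit L → queue [N, R]
Visit N → queue [R]
Visit R → queue []

Visit order: Q, Y, X, V, T, J, W, U, O, M, P, K, S, L, N, R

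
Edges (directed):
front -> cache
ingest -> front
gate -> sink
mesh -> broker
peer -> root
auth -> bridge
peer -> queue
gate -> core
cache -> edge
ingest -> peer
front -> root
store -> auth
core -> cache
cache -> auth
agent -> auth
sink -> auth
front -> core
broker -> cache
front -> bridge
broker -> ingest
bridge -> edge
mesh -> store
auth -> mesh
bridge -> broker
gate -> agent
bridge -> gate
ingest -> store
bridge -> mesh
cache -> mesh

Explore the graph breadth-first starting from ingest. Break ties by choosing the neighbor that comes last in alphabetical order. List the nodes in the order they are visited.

Visit ingest; enqueue store, peer, front → queue [store, peer, front]
Visit store; enqueue auth → queue [peer, front, auth]
Visit peer; enqueue root, queue → queue [front, auth, root, queue]
Visit front; enqueue core, cache, bridge → queue [auth, root, queue, core, cache, bridge]
Visit auth; enqueue mesh → queue [root, queue, core, cache, bridge, mesh]
Visit root → queue [queue, core, cache, bridge, mesh]
Visit queue → queue [core, cache, bridge, mesh]
Visit core → queue [cache, bridge, mesh]
Visit cache; enqueue edge → queue [bridge, mesh, edge]
Visit bridge; enqueue gate, broker → queue [mesh, edge, gate, broker]
Visit mesh → queue [edge, gate, broker]
Visit edge → queue [gate, broker]
Visit gate; enqueue sink, agent → queue [broker, sink, agent]
Visit broker → queue [sink, agent]
Visit sink → queue [agent]
Visit agent → queue []

ingest -> store -> peer -> front -> auth -> root -> queue -> core -> cache -> bridge -> mesh -> edge -> gate -> broker -> sink -> agent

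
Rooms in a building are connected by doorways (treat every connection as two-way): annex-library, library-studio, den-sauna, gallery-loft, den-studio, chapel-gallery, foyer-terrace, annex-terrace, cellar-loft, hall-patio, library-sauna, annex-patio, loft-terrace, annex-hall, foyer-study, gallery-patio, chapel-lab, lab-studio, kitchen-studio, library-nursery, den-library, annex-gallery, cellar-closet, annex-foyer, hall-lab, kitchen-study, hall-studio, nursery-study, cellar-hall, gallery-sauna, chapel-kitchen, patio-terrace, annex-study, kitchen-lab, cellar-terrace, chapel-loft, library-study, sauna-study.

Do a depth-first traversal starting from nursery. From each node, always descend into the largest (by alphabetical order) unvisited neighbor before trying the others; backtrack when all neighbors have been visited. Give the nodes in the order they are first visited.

nursery study sauna library studio lab kitchen chapel loft terrace patio hall cellar closet annex gallery foyer den

Visit nursery
nursery → study
study → sauna
sauna → library
library → studio
studio → lab
lab → kitchen
kitchen → chapel
chapel → loft
loft → terrace
terrace → patio
patio → hall
hall → cellar
cellar → closet
hall → annex
annex → gallery
annex → foyer
studio → den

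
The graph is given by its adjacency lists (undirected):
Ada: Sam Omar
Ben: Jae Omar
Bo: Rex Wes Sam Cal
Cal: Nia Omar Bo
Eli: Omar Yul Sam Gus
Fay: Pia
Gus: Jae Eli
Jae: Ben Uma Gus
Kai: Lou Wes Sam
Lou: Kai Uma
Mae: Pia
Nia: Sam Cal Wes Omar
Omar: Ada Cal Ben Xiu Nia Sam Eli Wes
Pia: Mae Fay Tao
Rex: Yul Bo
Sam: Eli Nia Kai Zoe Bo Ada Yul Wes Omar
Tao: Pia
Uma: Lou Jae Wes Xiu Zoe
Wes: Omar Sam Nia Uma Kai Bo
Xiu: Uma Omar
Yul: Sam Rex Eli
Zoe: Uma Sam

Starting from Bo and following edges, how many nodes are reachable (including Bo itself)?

18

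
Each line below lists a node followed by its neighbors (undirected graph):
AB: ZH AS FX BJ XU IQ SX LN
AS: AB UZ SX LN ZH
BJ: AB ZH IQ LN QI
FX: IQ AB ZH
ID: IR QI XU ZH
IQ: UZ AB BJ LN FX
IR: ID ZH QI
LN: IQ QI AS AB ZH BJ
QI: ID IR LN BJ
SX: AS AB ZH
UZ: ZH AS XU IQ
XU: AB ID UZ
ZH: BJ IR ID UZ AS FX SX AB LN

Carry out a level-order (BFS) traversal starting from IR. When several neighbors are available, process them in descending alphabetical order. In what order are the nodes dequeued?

Visit IR; enqueue ZH, QI, ID → queue [ZH, QI, ID]
Visit ZH; enqueue UZ, SX, LN, FX, BJ, AS, AB → queue [QI, ID, UZ, SX, LN, FX, BJ, AS, AB]
Visit QI → queue [ID, UZ, SX, LN, FX, BJ, AS, AB]
Visit ID; enqueue XU → queue [UZ, SX, LN, FX, BJ, AS, AB, XU]
Visit UZ; enqueue IQ → queue [SX, LN, FX, BJ, AS, AB, XU, IQ]
Visit SX → queue [LN, FX, BJ, AS, AB, XU, IQ]
Visit LN → queue [FX, BJ, AS, AB, XU, IQ]
Visit FX → queue [BJ, AS, AB, XU, IQ]
Visit BJ → queue [AS, AB, XU, IQ]
Visit AS → queue [AB, XU, IQ]
Visit AB → queue [XU, IQ]
Visit XU → queue [IQ]
Visit IQ → queue []

IR, ZH, QI, ID, UZ, SX, LN, FX, BJ, AS, AB, XU, IQ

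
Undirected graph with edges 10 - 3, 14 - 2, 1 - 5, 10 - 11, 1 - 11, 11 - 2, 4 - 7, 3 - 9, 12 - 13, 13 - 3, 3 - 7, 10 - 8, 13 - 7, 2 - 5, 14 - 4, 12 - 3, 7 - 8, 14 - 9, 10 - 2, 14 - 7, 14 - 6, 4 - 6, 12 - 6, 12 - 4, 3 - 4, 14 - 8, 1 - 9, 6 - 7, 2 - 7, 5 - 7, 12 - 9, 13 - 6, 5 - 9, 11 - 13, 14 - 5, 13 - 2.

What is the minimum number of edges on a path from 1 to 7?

2

Level 0: 1
Level 1: 5, 9, 11
Level 2: 2, 3, 7, 10, 12, 13, 14
Level 3: 4, 6, 8
7 first appears at level 2.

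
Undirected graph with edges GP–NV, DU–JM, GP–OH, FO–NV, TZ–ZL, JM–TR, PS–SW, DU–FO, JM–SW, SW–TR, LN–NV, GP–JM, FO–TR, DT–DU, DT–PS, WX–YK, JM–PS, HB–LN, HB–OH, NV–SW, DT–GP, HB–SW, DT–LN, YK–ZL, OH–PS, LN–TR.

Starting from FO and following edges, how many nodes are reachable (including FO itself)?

BFS from FO visits: FO, TR, NV, DU, SW, LN, JM, GP, DT, PS, HB, OH
Reachable nodes: 12 of 16 total.

12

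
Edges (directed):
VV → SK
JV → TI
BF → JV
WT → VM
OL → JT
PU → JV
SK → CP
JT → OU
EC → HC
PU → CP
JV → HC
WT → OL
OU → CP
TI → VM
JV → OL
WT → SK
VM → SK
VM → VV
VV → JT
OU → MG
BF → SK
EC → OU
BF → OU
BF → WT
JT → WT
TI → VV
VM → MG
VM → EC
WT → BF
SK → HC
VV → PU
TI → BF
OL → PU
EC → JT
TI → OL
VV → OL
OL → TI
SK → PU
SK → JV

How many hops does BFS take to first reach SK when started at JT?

Level 0: JT
Level 1: OU, WT
Level 2: BF, CP, MG, OL, SK, VM
Level 3: EC, HC, JV, PU, TI, VV
SK first appears at level 2.

2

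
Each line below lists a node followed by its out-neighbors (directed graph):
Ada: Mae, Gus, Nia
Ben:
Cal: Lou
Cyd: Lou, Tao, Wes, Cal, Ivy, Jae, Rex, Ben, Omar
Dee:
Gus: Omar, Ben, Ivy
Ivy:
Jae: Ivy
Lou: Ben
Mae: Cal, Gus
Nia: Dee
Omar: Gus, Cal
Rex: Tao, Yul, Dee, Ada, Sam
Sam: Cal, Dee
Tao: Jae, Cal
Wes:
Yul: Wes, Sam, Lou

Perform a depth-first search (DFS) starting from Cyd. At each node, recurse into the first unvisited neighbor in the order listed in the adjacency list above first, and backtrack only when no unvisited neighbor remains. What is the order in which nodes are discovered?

Visit Cyd
Cyd → Lou
Lou → Ben
Cyd → Tao
Tao → Jae
Jae → Ivy
Tao → Cal
Cyd → Wes
Cyd → Rex
Rex → Yul
Yul → Sam
Sam → Dee
Rex → Ada
Ada → Mae
Mae → Gus
Gus → Omar
Ada → Nia

Cyd Lou Ben Tao Jae Ivy Cal Wes Rex Yul Sam Dee Ada Mae Gus Omar Nia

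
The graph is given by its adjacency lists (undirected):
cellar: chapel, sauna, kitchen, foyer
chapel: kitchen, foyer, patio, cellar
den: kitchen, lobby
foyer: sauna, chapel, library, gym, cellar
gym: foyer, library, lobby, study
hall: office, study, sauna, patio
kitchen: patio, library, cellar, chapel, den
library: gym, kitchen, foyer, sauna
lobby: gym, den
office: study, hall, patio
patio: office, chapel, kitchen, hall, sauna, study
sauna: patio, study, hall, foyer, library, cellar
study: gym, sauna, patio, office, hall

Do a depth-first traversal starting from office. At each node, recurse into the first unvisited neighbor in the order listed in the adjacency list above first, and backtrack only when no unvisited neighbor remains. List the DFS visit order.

office → study → gym → foyer → sauna → patio → chapel → kitchen → library → cellar → den → lobby → hall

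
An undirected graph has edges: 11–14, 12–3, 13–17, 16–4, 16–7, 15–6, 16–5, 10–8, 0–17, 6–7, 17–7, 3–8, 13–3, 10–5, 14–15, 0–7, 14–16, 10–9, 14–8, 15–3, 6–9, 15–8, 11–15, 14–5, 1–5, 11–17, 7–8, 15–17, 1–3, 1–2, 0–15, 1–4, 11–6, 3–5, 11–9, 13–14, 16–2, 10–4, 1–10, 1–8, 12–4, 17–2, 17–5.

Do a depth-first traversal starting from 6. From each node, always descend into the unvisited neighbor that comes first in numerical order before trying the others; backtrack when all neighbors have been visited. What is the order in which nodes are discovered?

6, 7, 0, 15, 3, 1, 2, 16, 4, 10, 5, 14, 8, 11, 9, 17, 13, 12

Visit 6
6 → 7
7 → 0
0 → 15
15 → 3
3 → 1
1 → 2
2 → 16
16 → 4
4 → 10
10 → 5
5 → 14
14 → 8
14 → 11
11 → 9
11 → 17
17 → 13
4 → 12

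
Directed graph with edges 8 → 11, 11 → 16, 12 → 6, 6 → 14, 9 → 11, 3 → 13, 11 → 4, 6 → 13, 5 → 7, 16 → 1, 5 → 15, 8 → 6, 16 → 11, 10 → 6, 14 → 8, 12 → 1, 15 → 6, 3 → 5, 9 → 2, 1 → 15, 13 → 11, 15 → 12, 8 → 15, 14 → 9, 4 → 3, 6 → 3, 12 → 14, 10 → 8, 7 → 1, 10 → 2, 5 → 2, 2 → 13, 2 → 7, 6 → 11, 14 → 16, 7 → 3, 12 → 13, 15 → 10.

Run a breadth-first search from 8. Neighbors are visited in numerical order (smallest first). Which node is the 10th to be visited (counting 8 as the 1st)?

Visit 8; enqueue 6, 11, 15 → queue [6, 11, 15]
Visit 6; enqueue 3, 13, 14 → queue [11, 15, 3, 13, 14]
Visit 11; enqueue 4, 16 → queue [15, 3, 13, 14, 4, 16]
Visit 15; enqueue 10, 12 → queue [3, 13, 14, 4, 16, 10, 12]
Visit 3; enqueue 5 → queue [13, 14, 4, 16, 10, 12, 5]
Visit 13 → queue [14, 4, 16, 10, 12, 5]
Visit 14; enqueue 9 → queue [4, 16, 10, 12, 5, 9]
Visit 4 → queue [16, 10, 12, 5, 9]
Visit 16; enqueue 1 → queue [10, 12, 5, 9, 1]
Visit 10; enqueue 2 → queue [12, 5, 9, 1, 2]
Visit 12 → queue [5, 9, 1, 2]
Visit 5; enqueue 7 → queue [9, 1, 2, 7]
Visit 9 → queue [1, 2, 7]
Visit 1 → queue [2, 7]
Visit 2 → queue [7]
Visit 7 → queue []

Visit order: 8, 6, 11, 15, 3, 13, 14, 4, 16, 10, 12, 5, 9, 1, 2, 7

10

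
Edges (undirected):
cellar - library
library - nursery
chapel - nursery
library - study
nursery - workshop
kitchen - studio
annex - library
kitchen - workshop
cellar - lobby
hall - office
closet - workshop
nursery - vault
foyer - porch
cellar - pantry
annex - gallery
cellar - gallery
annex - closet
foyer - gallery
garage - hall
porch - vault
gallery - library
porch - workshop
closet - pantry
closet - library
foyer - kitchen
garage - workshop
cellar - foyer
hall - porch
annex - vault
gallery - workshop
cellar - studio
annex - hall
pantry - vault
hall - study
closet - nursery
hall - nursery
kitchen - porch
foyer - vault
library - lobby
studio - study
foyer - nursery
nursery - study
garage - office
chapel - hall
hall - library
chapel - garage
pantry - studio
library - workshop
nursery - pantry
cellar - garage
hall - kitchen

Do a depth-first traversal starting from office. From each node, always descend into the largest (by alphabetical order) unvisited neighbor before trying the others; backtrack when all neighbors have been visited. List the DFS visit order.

office hall study studio pantry vault porch workshop nursery library lobby cellar garage chapel gallery foyer kitchen annex closet

Visit office
office → hall
hall → study
study → studio
studio → pantry
pantry → vault
vault → porch
porch → workshop
workshop → nursery
nursery → library
library → lobby
lobby → cellar
cellar → garage
garage → chapel
cellar → gallery
gallery → foyer
foyer → kitchen
gallery → annex
annex → closet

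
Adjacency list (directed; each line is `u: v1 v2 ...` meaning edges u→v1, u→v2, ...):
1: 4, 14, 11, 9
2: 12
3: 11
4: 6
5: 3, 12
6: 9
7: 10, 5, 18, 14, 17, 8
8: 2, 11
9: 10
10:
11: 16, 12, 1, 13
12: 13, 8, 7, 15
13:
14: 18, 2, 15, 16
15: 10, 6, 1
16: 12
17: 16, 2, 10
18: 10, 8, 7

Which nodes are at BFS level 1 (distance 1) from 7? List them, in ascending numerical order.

Level 0: 7
Level 1: 5, 8, 10, 14, 17, 18
Level 2: 2, 3, 11, 12, 15, 16
Level 3: 1, 6, 13
Level 4: 4, 9

5, 8, 10, 14, 17, 18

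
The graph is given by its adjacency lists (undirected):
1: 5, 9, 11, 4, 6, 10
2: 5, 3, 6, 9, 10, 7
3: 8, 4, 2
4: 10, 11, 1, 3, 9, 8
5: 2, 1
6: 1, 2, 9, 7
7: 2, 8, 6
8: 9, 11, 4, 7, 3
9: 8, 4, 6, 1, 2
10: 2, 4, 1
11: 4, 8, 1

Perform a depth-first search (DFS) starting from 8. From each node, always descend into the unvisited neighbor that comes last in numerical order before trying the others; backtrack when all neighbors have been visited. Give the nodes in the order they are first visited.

Visit 8
8 → 11
11 → 4
4 → 10
10 → 2
2 → 9
9 → 6
6 → 7
6 → 1
1 → 5
2 → 3

8, 11, 4, 10, 2, 9, 6, 7, 1, 5, 3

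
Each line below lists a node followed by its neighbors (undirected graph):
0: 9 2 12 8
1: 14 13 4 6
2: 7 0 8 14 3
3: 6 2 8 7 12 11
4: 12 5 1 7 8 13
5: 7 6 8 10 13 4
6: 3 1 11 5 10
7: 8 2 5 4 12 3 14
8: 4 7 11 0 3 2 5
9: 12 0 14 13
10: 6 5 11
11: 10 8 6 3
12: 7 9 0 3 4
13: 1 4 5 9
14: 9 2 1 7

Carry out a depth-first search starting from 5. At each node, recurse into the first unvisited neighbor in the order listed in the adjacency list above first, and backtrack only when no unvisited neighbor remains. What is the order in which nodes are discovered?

Visit 5
5 → 7
7 → 8
8 → 4
4 → 12
12 → 9
9 → 0
0 → 2
2 → 14
14 → 1
1 → 13
1 → 6
6 → 3
3 → 11
11 → 10

5 → 7 → 8 → 4 → 12 → 9 → 0 → 2 → 14 → 1 → 13 → 6 → 3 → 11 → 10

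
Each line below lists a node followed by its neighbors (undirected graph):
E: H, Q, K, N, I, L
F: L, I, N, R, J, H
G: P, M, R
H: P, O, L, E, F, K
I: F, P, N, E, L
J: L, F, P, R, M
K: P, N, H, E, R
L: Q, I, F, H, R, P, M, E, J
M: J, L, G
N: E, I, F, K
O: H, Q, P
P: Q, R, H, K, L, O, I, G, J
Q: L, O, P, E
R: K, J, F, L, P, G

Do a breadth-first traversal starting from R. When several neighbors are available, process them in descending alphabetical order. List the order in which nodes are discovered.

R P L K J G F Q O I H M E N

Visit R; enqueue P, L, K, J, G, F → queue [P, L, K, J, G, F]
Visit P; enqueue Q, O, I, H → queue [L, K, J, G, F, Q, O, I, H]
Visit L; enqueue M, E → queue [K, J, G, F, Q, O, I, H, M, E]
Visit K; enqueue N → queue [J, G, F, Q, O, I, H, M, E, N]
Visit J → queue [G, F, Q, O, I, H, M, E, N]
Visit G → queue [F, Q, O, I, H, M, E, N]
Visit F → queue [Q, O, I, H, M, E, N]
Visit Q → queue [O, I, H, M, E, N]
Visit O → queue [I, H, M, E, N]
Visit I → queue [H, M, E, N]
Visit H → queue [M, E, N]
Visit M → queue [E, N]
Visit E → queue [N]
Visit N → queue []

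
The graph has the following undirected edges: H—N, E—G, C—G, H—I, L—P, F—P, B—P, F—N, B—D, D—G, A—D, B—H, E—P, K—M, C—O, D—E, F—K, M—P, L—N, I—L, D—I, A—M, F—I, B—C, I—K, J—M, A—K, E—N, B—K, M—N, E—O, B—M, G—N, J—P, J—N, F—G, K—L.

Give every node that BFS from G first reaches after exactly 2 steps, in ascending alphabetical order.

Level 0: G
Level 1: C, D, E, F, N
Level 2: A, B, H, I, J, K, L, M, O, P

A, B, H, I, J, K, L, M, O, P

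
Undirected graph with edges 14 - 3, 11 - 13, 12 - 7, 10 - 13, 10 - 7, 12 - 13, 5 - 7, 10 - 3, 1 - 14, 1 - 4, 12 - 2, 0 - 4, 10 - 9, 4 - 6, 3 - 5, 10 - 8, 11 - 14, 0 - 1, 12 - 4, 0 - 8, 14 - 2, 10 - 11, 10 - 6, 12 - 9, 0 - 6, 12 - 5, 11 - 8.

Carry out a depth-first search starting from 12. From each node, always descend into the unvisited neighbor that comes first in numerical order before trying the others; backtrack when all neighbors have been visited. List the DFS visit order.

Visit 12
12 → 2
2 → 14
14 → 1
1 → 0
0 → 4
4 → 6
6 → 10
10 → 3
3 → 5
5 → 7
10 → 8
8 → 11
11 → 13
10 → 9

12 -> 2 -> 14 -> 1 -> 0 -> 4 -> 6 -> 10 -> 3 -> 5 -> 7 -> 8 -> 11 -> 13 -> 9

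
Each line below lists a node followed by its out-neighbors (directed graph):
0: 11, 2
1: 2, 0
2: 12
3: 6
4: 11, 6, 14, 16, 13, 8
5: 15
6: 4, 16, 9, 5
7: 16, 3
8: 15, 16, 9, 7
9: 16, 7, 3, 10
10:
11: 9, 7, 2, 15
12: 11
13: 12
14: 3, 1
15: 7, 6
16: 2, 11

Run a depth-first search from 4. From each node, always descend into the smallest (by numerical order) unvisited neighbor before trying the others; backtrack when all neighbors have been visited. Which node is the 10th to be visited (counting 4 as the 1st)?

Visit 4
4 → 6
6 → 5
5 → 15
15 → 7
7 → 3
7 → 16
16 → 2
2 → 12
12 → 11
11 → 9
9 → 10
4 → 8
4 → 13
4 → 14
14 → 1
1 → 0

Visit order: 4, 6, 5, 15, 7, 3, 16, 2, 12, 11, 9, 10, 8, 13, 14, 1, 0

11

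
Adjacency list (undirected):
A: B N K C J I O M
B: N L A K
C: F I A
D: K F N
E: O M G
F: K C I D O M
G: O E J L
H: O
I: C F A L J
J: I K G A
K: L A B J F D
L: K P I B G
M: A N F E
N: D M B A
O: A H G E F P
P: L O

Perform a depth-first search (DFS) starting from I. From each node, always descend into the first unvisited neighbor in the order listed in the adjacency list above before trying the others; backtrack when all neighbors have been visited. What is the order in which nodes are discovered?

I → C → F → K → L → P → O → A → B → N → D → M → E → G → J → H

Visit I
I → C
C → F
F → K
K → L
L → P
P → O
O → A
A → B
B → N
N → D
N → M
M → E
E → G
G → J
O → H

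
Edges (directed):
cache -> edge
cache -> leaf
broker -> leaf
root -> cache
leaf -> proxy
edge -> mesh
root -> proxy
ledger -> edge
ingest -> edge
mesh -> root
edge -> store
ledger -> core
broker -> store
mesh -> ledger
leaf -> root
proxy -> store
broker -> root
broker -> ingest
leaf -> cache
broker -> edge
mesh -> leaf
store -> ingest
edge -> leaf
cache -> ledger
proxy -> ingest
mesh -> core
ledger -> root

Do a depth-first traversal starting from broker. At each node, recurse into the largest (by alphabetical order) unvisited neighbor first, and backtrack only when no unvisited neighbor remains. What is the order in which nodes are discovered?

Visit broker
broker → store
store → ingest
ingest → edge
edge → mesh
mesh → root
root → proxy
root → cache
cache → ledger
ledger → core
cache → leaf

broker -> store -> ingest -> edge -> mesh -> root -> proxy -> cache -> ledger -> core -> leaf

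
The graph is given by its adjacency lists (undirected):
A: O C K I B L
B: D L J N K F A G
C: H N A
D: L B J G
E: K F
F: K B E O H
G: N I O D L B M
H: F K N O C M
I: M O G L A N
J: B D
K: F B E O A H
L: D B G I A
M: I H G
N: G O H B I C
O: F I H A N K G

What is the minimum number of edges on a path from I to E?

3

Level 0: I
Level 1: A, G, L, M, N, O
Level 2: B, C, D, F, H, K
Level 3: E, J
E first appears at level 3.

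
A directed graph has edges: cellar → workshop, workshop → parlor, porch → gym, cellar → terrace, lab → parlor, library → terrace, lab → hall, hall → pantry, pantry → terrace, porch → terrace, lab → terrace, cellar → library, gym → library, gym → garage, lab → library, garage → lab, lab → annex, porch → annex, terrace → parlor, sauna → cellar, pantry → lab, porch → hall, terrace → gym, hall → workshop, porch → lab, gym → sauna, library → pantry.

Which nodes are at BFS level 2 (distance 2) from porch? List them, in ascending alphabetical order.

garage, library, pantry, parlor, sauna, workshop

Level 0: porch
Level 1: annex, gym, hall, lab, terrace
Level 2: garage, library, pantry, parlor, sauna, workshop
Level 3: cellar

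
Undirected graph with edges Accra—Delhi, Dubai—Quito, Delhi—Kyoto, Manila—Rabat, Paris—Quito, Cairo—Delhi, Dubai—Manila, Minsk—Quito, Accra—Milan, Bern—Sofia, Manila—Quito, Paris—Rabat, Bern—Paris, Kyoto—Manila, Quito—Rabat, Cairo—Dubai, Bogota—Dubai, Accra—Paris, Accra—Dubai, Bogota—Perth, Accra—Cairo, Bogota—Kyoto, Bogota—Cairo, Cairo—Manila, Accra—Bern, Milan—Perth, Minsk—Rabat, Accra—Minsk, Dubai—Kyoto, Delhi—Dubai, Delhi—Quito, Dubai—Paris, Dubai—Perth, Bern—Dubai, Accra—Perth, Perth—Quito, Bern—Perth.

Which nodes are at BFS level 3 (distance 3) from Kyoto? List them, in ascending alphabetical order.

Milan, Minsk, Sofia

Level 0: Kyoto
Level 1: Bogota, Delhi, Dubai, Manila
Level 2: Accra, Bern, Cairo, Paris, Perth, Quito, Rabat
Level 3: Milan, Minsk, Sofia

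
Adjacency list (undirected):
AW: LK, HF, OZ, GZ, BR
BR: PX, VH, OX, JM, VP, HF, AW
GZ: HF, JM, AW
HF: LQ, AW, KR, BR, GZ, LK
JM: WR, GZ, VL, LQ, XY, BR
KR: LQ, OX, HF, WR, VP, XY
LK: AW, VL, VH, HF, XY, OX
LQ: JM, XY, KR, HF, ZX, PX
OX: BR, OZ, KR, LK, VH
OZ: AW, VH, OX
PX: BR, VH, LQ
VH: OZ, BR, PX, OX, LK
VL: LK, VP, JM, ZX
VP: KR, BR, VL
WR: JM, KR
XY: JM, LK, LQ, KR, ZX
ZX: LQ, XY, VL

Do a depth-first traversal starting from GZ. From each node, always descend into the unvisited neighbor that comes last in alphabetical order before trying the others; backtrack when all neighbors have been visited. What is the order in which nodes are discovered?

Visit GZ
GZ → JM
JM → XY
XY → ZX
ZX → VL
VL → VP
VP → KR
KR → WR
KR → OX
OX → VH
VH → PX
PX → LQ
LQ → HF
HF → LK
LK → AW
AW → OZ
AW → BR

GZ -> JM -> XY -> ZX -> VL -> VP -> KR -> WR -> OX -> VH -> PX -> LQ -> HF -> LK -> AW -> OZ -> BR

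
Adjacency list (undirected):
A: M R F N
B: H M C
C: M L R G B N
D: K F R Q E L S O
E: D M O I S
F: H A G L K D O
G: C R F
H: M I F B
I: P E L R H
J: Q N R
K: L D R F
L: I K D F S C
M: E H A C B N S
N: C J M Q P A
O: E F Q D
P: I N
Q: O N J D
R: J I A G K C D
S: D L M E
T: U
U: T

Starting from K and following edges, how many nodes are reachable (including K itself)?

19

BFS from K visits: K, R, L, F, D, J, I, G, C, A, S, O, H, Q, E, N, P, M, B
Reachable nodes: 19 of 21 total.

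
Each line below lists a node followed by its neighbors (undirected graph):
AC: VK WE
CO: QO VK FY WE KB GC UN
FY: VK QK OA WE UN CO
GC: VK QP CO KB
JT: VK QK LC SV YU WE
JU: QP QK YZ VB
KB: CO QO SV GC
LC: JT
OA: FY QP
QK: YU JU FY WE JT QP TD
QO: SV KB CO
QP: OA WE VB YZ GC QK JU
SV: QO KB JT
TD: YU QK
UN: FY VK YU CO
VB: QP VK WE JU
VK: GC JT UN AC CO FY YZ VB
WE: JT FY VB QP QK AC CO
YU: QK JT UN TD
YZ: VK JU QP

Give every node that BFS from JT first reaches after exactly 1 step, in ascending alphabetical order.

LC, QK, SV, VK, WE, YU

Level 0: JT
Level 1: LC, QK, SV, VK, WE, YU
Level 2: AC, CO, FY, GC, JU, KB, QO, QP, TD, UN, VB, YZ
Level 3: OA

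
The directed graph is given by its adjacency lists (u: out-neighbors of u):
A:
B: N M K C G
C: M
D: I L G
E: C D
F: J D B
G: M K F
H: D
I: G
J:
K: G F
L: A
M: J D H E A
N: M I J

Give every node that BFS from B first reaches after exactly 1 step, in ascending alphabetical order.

Level 0: B
Level 1: C, G, K, M, N
Level 2: A, D, E, F, H, I, J
Level 3: L

C, G, K, M, N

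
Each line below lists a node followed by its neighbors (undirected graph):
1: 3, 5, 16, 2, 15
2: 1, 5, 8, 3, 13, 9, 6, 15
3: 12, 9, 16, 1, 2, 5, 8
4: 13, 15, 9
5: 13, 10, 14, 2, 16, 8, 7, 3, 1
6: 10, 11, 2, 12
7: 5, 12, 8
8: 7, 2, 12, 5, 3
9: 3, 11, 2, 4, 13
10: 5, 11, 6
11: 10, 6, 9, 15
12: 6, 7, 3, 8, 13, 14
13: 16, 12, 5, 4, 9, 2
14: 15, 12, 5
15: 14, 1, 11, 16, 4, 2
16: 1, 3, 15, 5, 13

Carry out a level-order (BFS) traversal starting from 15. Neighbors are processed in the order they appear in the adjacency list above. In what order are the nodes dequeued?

15 -> 14 -> 1 -> 11 -> 16 -> 4 -> 2 -> 12 -> 5 -> 3 -> 10 -> 6 -> 9 -> 13 -> 8 -> 7

Visit 15; enqueue 14, 1, 11, 16, 4, 2 → queue [14, 1, 11, 16, 4, 2]
Visit 14; enqueue 12, 5 → queue [1, 11, 16, 4, 2, 12, 5]
Visit 1; enqueue 3 → queue [11, 16, 4, 2, 12, 5, 3]
Visit 11; enqueue 10, 6, 9 → queue [16, 4, 2, 12, 5, 3, 10, 6, 9]
Visit 16; enqueue 13 → queue [4, 2, 12, 5, 3, 10, 6, 9, 13]
Visit 4 → queue [2, 12, 5, 3, 10, 6, 9, 13]
Visit 2; enqueue 8 → queue [12, 5, 3, 10, 6, 9, 13, 8]
Visit 12; enqueue 7 → queue [5, 3, 10, 6, 9, 13, 8, 7]
Visit 5 → queue [3, 10, 6, 9, 13, 8, 7]
Visit 3 → queue [10, 6, 9, 13, 8, 7]
Visit 10 → queue [6, 9, 13, 8, 7]
Visit 6 → queue [9, 13, 8, 7]
Visit 9 → queue [13, 8, 7]
Visit 13 → queue [8, 7]
Visit 8 → queue [7]
Visit 7 → queue []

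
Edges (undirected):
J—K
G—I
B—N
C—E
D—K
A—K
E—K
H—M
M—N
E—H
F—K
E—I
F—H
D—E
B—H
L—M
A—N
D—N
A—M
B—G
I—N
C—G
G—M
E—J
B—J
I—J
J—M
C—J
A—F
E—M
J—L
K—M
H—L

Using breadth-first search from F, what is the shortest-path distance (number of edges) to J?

2

Level 0: F
Level 1: A, H, K
Level 2: B, D, E, J, L, M, N
Level 3: C, G, I
J first appears at level 2.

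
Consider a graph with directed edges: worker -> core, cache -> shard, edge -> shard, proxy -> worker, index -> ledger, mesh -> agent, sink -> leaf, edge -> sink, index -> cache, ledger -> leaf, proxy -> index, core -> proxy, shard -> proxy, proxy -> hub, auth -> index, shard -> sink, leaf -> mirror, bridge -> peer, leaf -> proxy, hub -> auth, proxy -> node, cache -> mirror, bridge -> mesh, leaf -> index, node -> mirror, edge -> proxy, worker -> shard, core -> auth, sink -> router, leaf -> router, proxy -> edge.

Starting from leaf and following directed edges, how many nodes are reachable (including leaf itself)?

BFS from leaf visits: leaf, router, proxy, mirror, index, worker, node, hub, edge, ledger, cache, shard, core, auth, sink
Reachable nodes: 15 of 19 total.

15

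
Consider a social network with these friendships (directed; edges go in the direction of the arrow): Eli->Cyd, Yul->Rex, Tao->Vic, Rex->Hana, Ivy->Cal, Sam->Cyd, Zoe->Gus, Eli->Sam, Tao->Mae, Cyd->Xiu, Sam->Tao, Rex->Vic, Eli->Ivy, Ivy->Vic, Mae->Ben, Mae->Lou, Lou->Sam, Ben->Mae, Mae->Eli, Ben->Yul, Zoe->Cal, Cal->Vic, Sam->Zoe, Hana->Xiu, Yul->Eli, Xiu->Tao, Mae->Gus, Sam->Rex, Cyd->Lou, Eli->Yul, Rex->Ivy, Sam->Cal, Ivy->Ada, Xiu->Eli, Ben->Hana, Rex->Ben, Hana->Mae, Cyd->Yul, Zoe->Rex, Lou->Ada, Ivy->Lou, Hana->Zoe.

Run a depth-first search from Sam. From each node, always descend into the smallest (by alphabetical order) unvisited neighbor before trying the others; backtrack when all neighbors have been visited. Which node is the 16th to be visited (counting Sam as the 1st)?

Zoe

Visit Sam
Sam → Cal
Cal → Vic
Sam → Cyd
Cyd → Lou
Lou → Ada
Cyd → Xiu
Xiu → Eli
Eli → Ivy
Eli → Yul
Yul → Rex
Rex → Ben
Ben → Hana
Hana → Mae
Mae → Gus
Hana → Zoe
Xiu → Tao

Visit order: Sam, Cal, Vic, Cyd, Lou, Ada, Xiu, Eli, Ivy, Yul, Rex, Ben, Hana, Mae, Gus, Zoe, Tao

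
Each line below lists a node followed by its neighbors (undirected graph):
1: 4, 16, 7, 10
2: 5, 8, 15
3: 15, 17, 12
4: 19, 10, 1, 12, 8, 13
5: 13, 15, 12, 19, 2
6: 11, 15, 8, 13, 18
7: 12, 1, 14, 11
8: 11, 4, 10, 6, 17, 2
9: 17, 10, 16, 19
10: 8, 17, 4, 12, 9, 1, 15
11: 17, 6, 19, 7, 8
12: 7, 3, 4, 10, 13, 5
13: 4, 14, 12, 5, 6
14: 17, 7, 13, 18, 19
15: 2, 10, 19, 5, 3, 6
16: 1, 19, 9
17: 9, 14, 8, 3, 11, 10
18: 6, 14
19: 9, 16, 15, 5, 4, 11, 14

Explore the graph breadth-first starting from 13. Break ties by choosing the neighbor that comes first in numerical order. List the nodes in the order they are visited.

13, 4, 5, 6, 12, 14, 1, 8, 10, 19, 2, 15, 11, 18, 3, 7, 17, 16, 9

Visit 13; enqueue 4, 5, 6, 12, 14 → queue [4, 5, 6, 12, 14]
Visit 4; enqueue 1, 8, 10, 19 → queue [5, 6, 12, 14, 1, 8, 10, 19]
Visit 5; enqueue 2, 15 → queue [6, 12, 14, 1, 8, 10, 19, 2, 15]
Visit 6; enqueue 11, 18 → queue [12, 14, 1, 8, 10, 19, 2, 15, 11, 18]
Visit 12; enqueue 3, 7 → queue [14, 1, 8, 10, 19, 2, 15, 11, 18, 3, 7]
Visit 14; enqueue 17 → queue [1, 8, 10, 19, 2, 15, 11, 18, 3, 7, 17]
Visit 1; enqueue 16 → queue [8, 10, 19, 2, 15, 11, 18, 3, 7, 17, 16]
Visit 8 → queue [10, 19, 2, 15, 11, 18, 3, 7, 17, 16]
Visit 10; enqueue 9 → queue [19, 2, 15, 11, 18, 3, 7, 17, 16, 9]
Visit 19 → queue [2, 15, 11, 18, 3, 7, 17, 16, 9]
Visit 2 → queue [15, 11, 18, 3, 7, 17, 16, 9]
Visit 15 → queue [11, 18, 3, 7, 17, 16, 9]
Visit 11 → queue [18, 3, 7, 17, 16, 9]
Visit 18 → queue [3, 7, 17, 16, 9]
Visit 3 → queue [7, 17, 16, 9]
Visit 7 → queue [17, 16, 9]
Visit 17 → queue [16, 9]
Visit 16 → queue [9]
Visit 9 → queue []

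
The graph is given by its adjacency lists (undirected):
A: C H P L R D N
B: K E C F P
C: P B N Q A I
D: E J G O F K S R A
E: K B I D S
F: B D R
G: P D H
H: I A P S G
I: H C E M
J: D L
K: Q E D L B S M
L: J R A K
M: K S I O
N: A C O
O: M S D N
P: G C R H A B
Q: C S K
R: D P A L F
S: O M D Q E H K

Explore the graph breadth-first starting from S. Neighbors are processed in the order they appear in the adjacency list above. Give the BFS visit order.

Visit S; enqueue O, M, D, Q, E, H, K → queue [O, M, D, Q, E, H, K]
Visit O; enqueue N → queue [M, D, Q, E, H, K, N]
Visit M; enqueue I → queue [D, Q, E, H, K, N, I]
Visit D; enqueue J, G, F, R, A → queue [Q, E, H, K, N, I, J, G, F, R, A]
Visit Q; enqueue C → queue [E, H, K, N, I, J, G, F, R, A, C]
Visit E; enqueue B → queue [H, K, N, I, J, G, F, R, A, C, B]
Visit H; enqueue P → queue [K, N, I, J, G, F, R, A, C, B, P]
Visit K; enqueue L → queue [N, I, J, G, F, R, A, C, B, P, L]
Visit N → queue [I, J, G, F, R, A, C, B, P, L]
Visit I → queue [J, G, F, R, A, C, B, P, L]
Visit J → queue [G, F, R, A, C, B, P, L]
Visit G → queue [F, R, A, C, B, P, L]
Visit F → queue [R, A, C, B, P, L]
Visit R → queue [A, C, B, P, L]
Visit A → queue [C, B, P, L]
Visit C → queue [B, P, L]
Visit B → queue [P, L]
Visit P → queue [L]
Visit L → queue []

S, O, M, D, Q, E, H, K, N, I, J, G, F, R, A, C, B, P, L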